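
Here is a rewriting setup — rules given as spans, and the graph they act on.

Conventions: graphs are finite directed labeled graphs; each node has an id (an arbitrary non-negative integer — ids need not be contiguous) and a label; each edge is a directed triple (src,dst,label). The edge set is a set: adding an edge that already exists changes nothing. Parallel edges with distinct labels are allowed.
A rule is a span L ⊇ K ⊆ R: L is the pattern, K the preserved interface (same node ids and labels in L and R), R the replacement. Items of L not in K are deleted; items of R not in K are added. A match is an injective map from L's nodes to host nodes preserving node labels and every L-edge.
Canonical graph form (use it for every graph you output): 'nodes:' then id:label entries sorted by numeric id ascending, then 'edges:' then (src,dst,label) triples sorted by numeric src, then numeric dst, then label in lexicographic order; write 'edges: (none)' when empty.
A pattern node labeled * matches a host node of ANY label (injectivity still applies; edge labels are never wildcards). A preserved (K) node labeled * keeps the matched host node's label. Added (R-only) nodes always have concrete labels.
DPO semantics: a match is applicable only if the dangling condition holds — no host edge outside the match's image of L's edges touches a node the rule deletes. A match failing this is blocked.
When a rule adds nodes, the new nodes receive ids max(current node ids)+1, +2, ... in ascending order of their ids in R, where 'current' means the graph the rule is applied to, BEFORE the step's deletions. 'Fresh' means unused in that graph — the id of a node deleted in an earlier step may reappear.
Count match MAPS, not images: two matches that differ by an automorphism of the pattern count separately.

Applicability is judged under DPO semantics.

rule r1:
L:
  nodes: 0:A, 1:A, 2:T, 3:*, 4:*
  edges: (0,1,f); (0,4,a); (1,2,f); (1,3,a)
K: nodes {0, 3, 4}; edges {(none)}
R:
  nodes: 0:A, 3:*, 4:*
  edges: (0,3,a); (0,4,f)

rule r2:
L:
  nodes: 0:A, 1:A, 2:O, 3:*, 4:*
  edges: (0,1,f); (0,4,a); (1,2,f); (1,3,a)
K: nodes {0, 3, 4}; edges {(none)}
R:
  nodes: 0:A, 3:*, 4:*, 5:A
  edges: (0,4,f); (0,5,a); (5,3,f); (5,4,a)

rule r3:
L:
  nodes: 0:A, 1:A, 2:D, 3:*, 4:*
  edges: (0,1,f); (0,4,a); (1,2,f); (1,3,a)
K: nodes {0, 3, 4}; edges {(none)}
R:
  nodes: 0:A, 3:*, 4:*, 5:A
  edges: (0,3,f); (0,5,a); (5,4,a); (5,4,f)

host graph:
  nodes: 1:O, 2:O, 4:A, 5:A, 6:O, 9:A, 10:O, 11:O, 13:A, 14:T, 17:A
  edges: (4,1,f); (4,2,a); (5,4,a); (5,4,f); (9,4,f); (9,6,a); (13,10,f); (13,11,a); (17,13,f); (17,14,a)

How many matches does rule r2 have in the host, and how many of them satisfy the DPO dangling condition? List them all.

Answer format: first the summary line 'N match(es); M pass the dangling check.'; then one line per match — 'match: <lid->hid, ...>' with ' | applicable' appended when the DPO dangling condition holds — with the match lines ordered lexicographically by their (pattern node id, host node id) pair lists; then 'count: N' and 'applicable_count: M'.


2 match(es); 1 pass the dangling check.
match: 0->9, 1->4, 2->1, 3->2, 4->6
match: 0->17, 1->13, 2->10, 3->11, 4->14 | applicable
count: 2
applicable_count: 1


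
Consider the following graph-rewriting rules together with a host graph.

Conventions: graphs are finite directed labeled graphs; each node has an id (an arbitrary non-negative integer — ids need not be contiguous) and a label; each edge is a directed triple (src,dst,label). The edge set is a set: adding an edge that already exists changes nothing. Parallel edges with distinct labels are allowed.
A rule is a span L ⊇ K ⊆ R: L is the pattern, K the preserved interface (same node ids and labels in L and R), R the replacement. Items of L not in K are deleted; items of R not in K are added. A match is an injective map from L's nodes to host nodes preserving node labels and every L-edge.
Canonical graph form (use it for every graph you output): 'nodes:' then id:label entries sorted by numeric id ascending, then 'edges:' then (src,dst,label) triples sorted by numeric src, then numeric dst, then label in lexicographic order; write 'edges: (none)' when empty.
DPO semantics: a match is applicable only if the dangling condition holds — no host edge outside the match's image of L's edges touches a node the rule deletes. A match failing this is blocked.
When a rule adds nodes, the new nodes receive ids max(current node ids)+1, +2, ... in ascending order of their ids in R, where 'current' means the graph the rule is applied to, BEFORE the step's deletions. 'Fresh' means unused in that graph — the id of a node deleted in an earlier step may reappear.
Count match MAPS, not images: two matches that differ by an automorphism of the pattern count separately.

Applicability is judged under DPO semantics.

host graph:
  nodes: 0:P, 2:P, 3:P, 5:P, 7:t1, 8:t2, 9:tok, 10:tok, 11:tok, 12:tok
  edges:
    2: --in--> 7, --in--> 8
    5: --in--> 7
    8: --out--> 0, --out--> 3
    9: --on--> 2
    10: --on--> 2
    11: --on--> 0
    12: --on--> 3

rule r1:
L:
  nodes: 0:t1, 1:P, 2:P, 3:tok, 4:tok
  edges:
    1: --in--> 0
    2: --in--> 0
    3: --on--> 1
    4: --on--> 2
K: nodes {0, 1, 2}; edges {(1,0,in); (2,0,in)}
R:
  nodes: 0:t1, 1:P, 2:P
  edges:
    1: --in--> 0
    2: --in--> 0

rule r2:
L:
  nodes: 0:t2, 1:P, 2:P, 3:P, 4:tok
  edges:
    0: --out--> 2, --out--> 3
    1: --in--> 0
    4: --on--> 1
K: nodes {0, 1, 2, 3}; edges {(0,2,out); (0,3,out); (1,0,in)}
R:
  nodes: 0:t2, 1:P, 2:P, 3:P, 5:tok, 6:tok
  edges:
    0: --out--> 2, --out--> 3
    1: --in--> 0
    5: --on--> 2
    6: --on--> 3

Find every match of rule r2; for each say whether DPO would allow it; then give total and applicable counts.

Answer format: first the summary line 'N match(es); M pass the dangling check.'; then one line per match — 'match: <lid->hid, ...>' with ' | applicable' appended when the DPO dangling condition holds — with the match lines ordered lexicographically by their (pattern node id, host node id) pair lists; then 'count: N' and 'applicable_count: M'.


4 match(es); 4 pass the dangling check.
match: 0->8, 1->2, 2->0, 3->3, 4->9 | applicable
match: 0->8, 1->2, 2->0, 3->3, 4->10 | applicable
match: 0->8, 1->2, 2->3, 3->0, 4->9 | applicable
match: 0->8, 1->2, 2->3, 3->0, 4->10 | applicable
count: 4
applicable_count: 4


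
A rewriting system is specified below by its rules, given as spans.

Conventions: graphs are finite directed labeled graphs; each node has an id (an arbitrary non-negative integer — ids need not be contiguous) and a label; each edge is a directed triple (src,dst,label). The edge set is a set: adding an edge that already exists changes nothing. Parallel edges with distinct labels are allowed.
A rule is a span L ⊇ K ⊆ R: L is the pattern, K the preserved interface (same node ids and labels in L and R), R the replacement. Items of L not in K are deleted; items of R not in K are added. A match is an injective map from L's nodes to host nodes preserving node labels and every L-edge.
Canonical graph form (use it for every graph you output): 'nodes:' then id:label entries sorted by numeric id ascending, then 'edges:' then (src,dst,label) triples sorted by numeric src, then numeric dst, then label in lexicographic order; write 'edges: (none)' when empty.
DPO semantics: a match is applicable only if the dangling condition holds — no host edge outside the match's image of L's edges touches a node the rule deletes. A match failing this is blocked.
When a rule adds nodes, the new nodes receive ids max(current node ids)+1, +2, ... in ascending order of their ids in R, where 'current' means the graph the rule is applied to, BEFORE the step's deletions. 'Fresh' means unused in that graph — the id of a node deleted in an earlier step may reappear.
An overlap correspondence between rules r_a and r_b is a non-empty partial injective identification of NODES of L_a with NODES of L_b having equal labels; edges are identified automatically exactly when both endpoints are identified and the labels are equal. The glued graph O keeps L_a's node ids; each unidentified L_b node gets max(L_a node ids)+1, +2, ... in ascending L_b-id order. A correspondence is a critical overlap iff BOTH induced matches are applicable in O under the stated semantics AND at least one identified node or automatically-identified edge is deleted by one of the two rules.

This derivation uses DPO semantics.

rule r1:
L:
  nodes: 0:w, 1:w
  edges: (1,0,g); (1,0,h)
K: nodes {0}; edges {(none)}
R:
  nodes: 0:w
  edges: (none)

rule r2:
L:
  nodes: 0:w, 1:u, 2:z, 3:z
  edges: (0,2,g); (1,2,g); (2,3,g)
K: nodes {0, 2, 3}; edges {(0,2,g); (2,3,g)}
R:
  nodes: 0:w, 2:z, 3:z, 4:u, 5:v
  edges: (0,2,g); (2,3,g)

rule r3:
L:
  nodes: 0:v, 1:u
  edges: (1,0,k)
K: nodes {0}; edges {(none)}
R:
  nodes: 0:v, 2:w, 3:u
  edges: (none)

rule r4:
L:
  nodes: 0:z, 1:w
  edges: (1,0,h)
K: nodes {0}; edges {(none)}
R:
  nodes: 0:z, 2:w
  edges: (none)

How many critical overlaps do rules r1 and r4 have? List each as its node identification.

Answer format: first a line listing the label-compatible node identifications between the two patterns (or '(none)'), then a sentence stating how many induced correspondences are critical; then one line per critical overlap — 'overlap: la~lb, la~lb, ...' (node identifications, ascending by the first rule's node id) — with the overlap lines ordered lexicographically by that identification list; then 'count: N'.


label-compatible node identifications between L(r1) and L(r4): 0~1, 1~1
0 of the induced correspondences are critical overlaps of r1 and r4.
count: 0


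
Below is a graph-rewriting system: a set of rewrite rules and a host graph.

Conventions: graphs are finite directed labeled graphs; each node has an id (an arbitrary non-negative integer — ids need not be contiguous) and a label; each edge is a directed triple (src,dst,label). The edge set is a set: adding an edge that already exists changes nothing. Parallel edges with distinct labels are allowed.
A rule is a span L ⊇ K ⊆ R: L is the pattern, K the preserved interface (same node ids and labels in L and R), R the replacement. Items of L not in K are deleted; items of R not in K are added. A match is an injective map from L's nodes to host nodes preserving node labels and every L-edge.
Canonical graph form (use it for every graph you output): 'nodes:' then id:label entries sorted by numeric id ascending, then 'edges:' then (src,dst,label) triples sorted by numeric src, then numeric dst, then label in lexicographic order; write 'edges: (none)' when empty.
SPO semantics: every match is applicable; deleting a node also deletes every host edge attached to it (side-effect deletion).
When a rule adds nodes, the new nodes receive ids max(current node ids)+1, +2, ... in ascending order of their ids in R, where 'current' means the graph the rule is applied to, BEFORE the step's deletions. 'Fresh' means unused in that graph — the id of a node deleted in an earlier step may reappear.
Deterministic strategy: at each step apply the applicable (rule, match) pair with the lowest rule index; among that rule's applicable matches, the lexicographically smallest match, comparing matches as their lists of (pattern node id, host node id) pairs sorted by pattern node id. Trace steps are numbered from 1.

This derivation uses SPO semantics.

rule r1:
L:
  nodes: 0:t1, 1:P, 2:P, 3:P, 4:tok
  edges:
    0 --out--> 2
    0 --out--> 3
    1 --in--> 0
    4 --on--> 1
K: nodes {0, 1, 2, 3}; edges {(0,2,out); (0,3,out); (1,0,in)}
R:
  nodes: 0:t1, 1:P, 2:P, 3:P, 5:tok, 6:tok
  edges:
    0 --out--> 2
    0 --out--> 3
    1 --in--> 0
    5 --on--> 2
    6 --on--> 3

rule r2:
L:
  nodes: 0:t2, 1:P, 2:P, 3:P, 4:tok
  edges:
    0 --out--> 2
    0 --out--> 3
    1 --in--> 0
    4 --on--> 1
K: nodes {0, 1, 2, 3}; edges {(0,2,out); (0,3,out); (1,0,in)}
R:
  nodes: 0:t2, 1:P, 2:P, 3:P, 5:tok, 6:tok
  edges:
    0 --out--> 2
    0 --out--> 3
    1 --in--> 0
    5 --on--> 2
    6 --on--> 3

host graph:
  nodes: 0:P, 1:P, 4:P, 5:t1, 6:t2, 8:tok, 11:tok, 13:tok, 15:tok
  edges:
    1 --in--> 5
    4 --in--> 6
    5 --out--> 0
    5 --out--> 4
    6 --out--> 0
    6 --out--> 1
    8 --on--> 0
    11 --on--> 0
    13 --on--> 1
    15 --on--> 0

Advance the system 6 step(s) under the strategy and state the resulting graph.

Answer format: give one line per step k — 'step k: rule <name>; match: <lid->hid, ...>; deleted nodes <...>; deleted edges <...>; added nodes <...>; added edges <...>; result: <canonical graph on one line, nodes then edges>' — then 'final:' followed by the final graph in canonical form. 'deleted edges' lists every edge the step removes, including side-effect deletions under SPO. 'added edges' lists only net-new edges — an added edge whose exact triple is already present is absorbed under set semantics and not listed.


step 1: rule r1; match: 0->5, 1->1, 2->0, 3->4, 4->13; deleted nodes 13; deleted edges (13,1,on); added nodes 16, 17; added edges (16,0,on); (17,4,on); result: nodes: 0:P, 1:P, 4:P, 5:t1, 6:t2, 8:tok, 11:tok, 15:tok, 16:tok, 17:tok edges: (1,5,in); (4,6,in); (5,0,out); (5,4,out); (6,0,out); (6,1,out); (8,0,on); (11,0,on); (15,0,on); (16,0,on); (17,4,on)
step 2: rule r2; match: 0->6, 1->4, 2->0, 3->1, 4->17; deleted nodes 17; deleted edges (17,4,on); added nodes 18, 19; added edges (18,0,on); (19,1,on); result: nodes: 0:P, 1:P, 4:P, 5:t1, 6:t2, 8:tok, 11:tok, 15:tok, 16:tok, 18:tok, 19:tok edges: (1,5,in); (4,6,in); (5,0,out); (5,4,out); (6,0,out); (6,1,out); (8,0,on); (11,0,on); (15,0,on); (16,0,on); (18,0,on); (19,1,on)
step 3: rule r1; match: 0->5, 1->1, 2->0, 3->4, 4->19; deleted nodes 19; deleted edges (19,1,on); added nodes 20, 21; added edges (20,0,on); (21,4,on); result: nodes: 0:P, 1:P, 4:P, 5:t1, 6:t2, 8:tok, 11:tok, 15:tok, 16:tok, 18:tok, 20:tok, 21:tok edges: (1,5,in); (4,6,in); (5,0,out); (5,4,out); (6,0,out); (6,1,out); (8,0,on); (11,0,on); (15,0,on); (16,0,on); (18,0,on); (20,0,on); (21,4,on)
step 4: rule r2; match: 0->6, 1->4, 2->0, 3->1, 4->21; deleted nodes 21; deleted edges (21,4,on); added nodes 22, 23; added edges (22,0,on); (23,1,on); result: nodes: 0:P, 1:P, 4:P, 5:t1, 6:t2, 8:tok, 11:tok, 15:tok, 16:tok, 18:tok, 20:tok, 22:tok, 23:tok edges: (1,5,in); (4,6,in); (5,0,out); (5,4,out); (6,0,out); (6,1,out); (8,0,on); (11,0,on); (15,0,on); (16,0,on); (18,0,on); (20,0,on); (22,0,on); (23,1,on)
step 5: rule r1; match: 0->5, 1->1, 2->0, 3->4, 4->23; deleted nodes 23; deleted edges (23,1,on); added nodes 24, 25; added edges (24,0,on); (25,4,on); result: nodes: 0:P, 1:P, 4:P, 5:t1, 6:t2, 8:tok, 11:tok, 15:tok, 16:tok, 18:tok, 20:tok, 22:tok, 24:tok, 25:tok edges: (1,5,in); (4,6,in); (5,0,out); (5,4,out); (6,0,out); (6,1,out); (8,0,on); (11,0,on); (15,0,on); (16,0,on); (18,0,on); (20,0,on); (22,0,on); (24,0,on); (25,4,on)
step 6: rule r2; match: 0->6, 1->4, 2->0, 3->1, 4->25; deleted nodes 25; deleted edges (25,4,on); added nodes 26, 27; added edges (26,0,on); (27,1,on); result: nodes: 0:P, 1:P, 4:P, 5:t1, 6:t2, 8:tok, 11:tok, 15:tok, 16:tok, 18:tok, 20:tok, 22:tok, 24:tok, 26:tok, 27:tok edges: (1,5,in); (4,6,in); (5,0,out); (5,4,out); (6,0,out); (6,1,out); (8,0,on); (11,0,on); (15,0,on); (16,0,on); (18,0,on); (20,0,on); (22,0,on); (24,0,on); (26,0,on); (27,1,on)
final:
nodes: 0:P, 1:P, 4:P, 5:t1, 6:t2, 8:tok, 11:tok, 15:tok, 16:tok, 18:tok, 20:tok, 22:tok, 24:tok, 26:tok, 27:tok
edges: (1,5,in); (4,6,in); (5,0,out); (5,4,out); (6,0,out); (6,1,out); (8,0,on); (11,0,on); (15,0,on); (16,0,on); (18,0,on); (20,0,on); (22,0,on); (24,0,on); (26,0,on); (27,1,on)


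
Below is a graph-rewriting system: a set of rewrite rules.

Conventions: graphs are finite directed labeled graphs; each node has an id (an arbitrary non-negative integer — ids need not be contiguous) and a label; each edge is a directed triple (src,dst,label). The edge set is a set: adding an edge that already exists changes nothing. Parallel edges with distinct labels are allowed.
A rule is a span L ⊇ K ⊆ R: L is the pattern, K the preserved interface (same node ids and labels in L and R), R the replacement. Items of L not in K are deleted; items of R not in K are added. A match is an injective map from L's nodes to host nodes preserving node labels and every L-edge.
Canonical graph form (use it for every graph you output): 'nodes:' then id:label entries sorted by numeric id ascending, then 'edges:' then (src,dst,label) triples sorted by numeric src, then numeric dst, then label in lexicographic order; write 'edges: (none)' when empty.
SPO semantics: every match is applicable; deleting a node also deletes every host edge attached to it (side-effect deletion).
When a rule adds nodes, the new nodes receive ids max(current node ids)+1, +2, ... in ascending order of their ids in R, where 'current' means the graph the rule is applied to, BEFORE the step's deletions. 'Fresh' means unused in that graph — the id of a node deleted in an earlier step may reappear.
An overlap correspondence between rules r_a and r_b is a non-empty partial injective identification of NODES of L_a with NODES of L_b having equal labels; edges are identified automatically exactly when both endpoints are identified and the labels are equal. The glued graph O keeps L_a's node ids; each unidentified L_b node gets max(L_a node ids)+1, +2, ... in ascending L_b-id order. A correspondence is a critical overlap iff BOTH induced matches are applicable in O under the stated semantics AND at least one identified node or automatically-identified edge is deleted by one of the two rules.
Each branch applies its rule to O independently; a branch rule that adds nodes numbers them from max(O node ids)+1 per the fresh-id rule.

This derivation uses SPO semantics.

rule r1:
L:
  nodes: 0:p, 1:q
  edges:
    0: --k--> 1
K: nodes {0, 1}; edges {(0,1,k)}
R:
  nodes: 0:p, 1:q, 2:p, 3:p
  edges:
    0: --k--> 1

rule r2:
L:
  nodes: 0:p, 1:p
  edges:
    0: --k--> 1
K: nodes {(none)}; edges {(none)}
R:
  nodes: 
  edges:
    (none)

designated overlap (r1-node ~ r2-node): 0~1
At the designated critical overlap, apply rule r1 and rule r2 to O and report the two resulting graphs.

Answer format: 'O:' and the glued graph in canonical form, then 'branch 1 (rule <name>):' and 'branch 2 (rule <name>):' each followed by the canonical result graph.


O:
nodes: 0:p, 1:q, 2:p
edges: (0,1,k); (2,0,k)
branch 1 (rule r1):
nodes: 0:p, 1:q, 2:p, 3:p, 4:p
edges: (0,1,k); (2,0,k)
branch 2 (rule r2):
nodes: 1:q
edges: (none)


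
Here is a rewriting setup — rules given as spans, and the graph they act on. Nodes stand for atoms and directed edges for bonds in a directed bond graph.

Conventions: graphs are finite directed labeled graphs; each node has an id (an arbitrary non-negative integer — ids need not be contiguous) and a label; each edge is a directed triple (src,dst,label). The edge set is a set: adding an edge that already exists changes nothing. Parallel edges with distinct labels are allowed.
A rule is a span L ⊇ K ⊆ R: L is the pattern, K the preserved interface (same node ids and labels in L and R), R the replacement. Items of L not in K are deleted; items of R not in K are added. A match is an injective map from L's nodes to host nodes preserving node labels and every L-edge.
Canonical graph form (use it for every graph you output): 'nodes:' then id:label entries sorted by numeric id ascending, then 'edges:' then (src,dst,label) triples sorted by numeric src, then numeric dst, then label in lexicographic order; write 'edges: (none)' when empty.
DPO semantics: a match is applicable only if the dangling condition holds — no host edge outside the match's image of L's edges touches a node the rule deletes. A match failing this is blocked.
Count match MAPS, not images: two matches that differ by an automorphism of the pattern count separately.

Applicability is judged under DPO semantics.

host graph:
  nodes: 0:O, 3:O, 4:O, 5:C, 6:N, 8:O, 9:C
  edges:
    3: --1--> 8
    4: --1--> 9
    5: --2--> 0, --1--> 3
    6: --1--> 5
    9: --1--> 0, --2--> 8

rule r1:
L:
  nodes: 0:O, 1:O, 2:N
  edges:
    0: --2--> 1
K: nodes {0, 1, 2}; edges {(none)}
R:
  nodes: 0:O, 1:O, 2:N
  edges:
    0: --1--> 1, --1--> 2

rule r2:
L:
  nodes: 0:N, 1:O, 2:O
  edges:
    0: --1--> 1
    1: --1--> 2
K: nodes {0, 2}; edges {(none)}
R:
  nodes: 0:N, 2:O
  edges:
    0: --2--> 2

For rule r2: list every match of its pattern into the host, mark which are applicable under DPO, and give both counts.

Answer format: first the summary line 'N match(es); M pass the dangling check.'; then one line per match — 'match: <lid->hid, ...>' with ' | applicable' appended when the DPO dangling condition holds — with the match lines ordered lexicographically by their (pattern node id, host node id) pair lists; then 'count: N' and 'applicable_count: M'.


0 match(es); 0 pass the dangling check.
count: 0
applicable_count: 0


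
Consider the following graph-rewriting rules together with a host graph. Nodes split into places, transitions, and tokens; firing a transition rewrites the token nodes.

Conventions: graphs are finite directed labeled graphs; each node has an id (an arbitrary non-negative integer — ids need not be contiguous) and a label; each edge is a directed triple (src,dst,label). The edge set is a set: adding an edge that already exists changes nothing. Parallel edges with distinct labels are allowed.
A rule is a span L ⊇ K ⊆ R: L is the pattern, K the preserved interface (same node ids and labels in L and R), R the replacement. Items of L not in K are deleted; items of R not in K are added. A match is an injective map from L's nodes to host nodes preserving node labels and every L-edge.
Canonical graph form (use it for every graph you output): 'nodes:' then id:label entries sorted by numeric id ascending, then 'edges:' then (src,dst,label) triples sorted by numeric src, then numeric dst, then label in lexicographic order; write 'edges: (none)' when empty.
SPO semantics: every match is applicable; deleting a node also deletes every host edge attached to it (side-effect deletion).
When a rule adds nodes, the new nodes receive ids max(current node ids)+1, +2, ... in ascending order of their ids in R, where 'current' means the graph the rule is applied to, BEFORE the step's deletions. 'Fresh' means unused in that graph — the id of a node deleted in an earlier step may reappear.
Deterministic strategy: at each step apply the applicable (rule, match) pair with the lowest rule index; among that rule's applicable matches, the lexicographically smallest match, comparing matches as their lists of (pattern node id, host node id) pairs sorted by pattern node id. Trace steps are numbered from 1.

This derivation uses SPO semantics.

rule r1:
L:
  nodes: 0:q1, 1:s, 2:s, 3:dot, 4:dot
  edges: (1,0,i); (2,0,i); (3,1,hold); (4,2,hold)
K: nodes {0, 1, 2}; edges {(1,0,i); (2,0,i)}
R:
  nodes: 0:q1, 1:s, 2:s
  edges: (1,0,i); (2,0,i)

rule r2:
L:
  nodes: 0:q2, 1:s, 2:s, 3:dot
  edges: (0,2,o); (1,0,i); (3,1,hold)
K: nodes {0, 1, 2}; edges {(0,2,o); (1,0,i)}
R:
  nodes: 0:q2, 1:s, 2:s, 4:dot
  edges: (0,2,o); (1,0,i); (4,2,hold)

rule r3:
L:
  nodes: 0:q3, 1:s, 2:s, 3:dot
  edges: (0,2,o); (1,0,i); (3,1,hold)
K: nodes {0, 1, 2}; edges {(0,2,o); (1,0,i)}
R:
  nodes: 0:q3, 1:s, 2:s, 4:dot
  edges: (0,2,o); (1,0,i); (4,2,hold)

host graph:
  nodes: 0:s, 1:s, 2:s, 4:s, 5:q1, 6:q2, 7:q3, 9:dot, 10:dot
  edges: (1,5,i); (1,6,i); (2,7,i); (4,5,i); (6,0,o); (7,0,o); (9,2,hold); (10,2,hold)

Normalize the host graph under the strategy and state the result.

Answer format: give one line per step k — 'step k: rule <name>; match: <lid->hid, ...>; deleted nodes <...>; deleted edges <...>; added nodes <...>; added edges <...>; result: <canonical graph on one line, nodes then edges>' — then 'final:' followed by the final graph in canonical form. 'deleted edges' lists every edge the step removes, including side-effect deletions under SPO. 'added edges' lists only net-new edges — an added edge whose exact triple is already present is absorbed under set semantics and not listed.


step 1: rule r3; match: 0->7, 1->2, 2->0, 3->9; deleted nodes 9; deleted edges (9,2,hold); added nodes 11; added edges (11,0,hold); result: nodes: 0:s, 1:s, 2:s, 4:s, 5:q1, 6:q2, 7:q3, 10:dot, 11:dot edges: (1,5,i); (1,6,i); (2,7,i); (4,5,i); (6,0,o); (7,0,o); (10,2,hold); (11,0,hold)
step 2: rule r3; match: 0->7, 1->2, 2->0, 3->10; deleted nodes 10; deleted edges (10,2,hold); added nodes 12; added edges (12,0,hold); result: nodes: 0:s, 1:s, 2:s, 4:s, 5:q1, 6:q2, 7:q3, 11:dot, 12:dot edges: (1,5,i); (1,6,i); (2,7,i); (4,5,i); (6,0,o); (7,0,o); (11,0,hold); (12,0,hold)
final:
nodes: 0:s, 1:s, 2:s, 4:s, 5:q1, 6:q2, 7:q3, 11:dot, 12:dot
edges: (1,5,i); (1,6,i); (2,7,i); (4,5,i); (6,0,o); (7,0,o); (11,0,hold); (12,0,hold)


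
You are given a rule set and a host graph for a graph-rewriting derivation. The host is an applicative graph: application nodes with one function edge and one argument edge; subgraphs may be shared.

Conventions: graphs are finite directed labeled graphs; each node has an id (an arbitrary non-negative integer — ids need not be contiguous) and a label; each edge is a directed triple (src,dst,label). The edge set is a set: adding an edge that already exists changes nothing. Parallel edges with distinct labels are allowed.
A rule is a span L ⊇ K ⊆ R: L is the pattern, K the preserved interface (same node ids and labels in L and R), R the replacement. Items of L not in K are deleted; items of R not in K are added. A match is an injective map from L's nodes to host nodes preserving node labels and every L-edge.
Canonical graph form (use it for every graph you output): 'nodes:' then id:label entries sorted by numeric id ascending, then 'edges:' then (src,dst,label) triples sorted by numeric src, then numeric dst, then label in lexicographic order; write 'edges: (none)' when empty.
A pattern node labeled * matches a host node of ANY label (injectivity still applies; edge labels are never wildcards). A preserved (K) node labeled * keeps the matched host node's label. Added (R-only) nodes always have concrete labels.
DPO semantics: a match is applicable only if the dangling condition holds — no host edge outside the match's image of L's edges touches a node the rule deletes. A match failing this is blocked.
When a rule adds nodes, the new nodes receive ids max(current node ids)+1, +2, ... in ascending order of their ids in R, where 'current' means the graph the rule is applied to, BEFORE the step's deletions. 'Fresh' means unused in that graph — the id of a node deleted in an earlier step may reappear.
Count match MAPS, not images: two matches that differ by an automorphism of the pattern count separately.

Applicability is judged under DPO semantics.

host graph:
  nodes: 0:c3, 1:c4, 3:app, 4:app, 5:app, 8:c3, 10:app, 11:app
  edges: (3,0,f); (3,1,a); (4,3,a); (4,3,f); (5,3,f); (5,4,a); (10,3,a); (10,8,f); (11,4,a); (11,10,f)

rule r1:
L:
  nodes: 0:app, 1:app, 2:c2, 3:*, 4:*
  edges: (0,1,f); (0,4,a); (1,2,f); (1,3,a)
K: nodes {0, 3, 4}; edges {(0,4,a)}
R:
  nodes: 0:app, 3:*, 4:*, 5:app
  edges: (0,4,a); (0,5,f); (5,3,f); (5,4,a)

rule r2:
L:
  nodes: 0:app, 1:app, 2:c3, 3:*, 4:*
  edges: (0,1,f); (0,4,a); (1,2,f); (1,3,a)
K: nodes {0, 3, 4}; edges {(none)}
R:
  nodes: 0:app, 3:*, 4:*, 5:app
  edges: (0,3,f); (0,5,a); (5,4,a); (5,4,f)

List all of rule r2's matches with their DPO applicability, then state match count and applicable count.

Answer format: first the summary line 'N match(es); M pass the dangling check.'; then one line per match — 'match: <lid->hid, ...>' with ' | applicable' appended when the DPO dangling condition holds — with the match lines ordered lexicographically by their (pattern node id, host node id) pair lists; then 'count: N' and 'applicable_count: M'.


2 match(es); 1 pass the dangling check.
match: 0->5, 1->3, 2->0, 3->1, 4->4
match: 0->11, 1->10, 2->8, 3->3, 4->4 | applicable
count: 2
applicable_count: 1


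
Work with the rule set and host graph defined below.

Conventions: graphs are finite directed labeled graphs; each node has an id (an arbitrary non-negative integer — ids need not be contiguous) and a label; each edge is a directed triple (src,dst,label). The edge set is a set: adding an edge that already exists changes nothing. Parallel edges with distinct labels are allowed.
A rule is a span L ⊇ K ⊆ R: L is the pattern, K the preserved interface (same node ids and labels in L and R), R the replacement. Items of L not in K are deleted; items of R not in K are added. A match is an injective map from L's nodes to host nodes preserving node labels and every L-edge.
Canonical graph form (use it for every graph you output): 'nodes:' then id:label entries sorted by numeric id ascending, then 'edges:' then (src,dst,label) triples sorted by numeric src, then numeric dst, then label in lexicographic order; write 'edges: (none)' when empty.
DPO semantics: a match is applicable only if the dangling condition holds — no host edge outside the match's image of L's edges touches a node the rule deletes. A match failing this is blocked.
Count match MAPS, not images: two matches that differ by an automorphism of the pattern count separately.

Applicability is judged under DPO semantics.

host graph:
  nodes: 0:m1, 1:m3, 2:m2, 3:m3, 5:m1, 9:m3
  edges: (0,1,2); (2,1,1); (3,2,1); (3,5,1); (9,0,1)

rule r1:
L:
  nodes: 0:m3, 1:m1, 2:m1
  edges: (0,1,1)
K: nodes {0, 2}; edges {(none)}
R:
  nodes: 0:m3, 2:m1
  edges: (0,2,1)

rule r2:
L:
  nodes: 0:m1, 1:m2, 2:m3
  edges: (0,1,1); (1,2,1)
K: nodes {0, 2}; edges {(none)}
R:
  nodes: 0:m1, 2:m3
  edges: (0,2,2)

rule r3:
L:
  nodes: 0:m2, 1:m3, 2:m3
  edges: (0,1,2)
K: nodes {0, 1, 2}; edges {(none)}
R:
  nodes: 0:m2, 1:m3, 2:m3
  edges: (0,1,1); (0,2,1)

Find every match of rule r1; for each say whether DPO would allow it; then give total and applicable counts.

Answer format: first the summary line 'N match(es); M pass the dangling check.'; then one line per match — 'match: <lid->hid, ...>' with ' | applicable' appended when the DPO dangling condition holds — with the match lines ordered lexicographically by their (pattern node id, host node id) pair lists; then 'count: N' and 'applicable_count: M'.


2 match(es); 1 pass the dangling check.
match: 0->3, 1->5, 2->0 | applicable
match: 0->9, 1->0, 2->5
count: 2
applicable_count: 1


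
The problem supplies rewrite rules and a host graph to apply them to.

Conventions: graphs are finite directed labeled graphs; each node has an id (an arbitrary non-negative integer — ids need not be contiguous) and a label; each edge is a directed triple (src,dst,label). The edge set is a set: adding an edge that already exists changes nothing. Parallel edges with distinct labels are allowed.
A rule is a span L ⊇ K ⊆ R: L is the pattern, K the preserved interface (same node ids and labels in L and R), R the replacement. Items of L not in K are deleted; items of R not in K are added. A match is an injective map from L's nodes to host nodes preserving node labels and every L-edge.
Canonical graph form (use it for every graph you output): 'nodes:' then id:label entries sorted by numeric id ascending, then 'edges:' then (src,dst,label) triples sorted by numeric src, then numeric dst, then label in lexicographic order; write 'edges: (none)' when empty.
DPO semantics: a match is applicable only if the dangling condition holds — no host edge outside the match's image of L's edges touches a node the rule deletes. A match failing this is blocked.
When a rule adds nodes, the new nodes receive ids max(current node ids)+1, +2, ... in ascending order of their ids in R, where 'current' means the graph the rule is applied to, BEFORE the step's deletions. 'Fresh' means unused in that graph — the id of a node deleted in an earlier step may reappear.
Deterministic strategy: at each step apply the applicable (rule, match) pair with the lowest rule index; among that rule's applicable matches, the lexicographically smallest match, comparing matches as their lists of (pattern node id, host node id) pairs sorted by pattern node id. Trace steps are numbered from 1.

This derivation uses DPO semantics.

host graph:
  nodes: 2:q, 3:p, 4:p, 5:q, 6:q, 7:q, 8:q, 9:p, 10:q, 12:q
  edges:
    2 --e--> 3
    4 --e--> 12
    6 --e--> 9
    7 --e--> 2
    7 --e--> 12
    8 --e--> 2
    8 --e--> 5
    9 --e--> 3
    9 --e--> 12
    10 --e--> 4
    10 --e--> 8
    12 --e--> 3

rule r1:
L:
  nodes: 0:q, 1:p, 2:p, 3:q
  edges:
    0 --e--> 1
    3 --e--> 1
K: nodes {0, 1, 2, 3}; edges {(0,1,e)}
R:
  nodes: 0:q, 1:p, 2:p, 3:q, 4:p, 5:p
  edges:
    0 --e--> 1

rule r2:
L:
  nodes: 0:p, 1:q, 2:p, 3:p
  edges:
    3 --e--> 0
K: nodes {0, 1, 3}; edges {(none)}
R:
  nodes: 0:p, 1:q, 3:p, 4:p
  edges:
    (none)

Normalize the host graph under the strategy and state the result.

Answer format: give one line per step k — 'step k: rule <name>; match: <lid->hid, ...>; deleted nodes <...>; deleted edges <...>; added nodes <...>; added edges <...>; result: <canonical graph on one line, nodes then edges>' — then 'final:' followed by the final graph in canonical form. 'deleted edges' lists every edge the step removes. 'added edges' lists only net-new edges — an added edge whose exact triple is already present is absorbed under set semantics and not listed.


step 1: rule r1; match: 0->2, 1->3, 2->4, 3->12; deleted nodes (none); deleted edges (12,3,e); added nodes 13, 14; added edges (none); result: nodes: 2:q, 3:p, 4:p, 5:q, 6:q, 7:q, 8:q, 9:p, 10:q, 12:q, 13:p, 14:p edges: (2,3,e); (4,12,e); (6,9,e); (7,2,e); (7,12,e); (8,2,e); (8,5,e); (9,3,e); (9,12,e); (10,4,e); (10,8,e)
step 2: rule r2; match: 0->3, 1->2, 2->13, 3->9; deleted nodes 13; deleted edges (9,3,e); added nodes 15; added edges (none); result: nodes: 2:q, 3:p, 4:p, 5:q, 6:q, 7:q, 8:q, 9:p, 10:q, 12:q, 14:p, 15:p edges: (2,3,e); (4,12,e); (6,9,e); (7,2,e); (7,12,e); (8,2,e); (8,5,e); (9,12,e); (10,4,e); (10,8,e)
final:
nodes: 2:q, 3:p, 4:p, 5:q, 6:q, 7:q, 8:q, 9:p, 10:q, 12:q, 14:p, 15:p
edges: (2,3,e); (4,12,e); (6,9,e); (7,2,e); (7,12,e); (8,2,e); (8,5,e); (9,12,e); (10,4,e); (10,8,e)


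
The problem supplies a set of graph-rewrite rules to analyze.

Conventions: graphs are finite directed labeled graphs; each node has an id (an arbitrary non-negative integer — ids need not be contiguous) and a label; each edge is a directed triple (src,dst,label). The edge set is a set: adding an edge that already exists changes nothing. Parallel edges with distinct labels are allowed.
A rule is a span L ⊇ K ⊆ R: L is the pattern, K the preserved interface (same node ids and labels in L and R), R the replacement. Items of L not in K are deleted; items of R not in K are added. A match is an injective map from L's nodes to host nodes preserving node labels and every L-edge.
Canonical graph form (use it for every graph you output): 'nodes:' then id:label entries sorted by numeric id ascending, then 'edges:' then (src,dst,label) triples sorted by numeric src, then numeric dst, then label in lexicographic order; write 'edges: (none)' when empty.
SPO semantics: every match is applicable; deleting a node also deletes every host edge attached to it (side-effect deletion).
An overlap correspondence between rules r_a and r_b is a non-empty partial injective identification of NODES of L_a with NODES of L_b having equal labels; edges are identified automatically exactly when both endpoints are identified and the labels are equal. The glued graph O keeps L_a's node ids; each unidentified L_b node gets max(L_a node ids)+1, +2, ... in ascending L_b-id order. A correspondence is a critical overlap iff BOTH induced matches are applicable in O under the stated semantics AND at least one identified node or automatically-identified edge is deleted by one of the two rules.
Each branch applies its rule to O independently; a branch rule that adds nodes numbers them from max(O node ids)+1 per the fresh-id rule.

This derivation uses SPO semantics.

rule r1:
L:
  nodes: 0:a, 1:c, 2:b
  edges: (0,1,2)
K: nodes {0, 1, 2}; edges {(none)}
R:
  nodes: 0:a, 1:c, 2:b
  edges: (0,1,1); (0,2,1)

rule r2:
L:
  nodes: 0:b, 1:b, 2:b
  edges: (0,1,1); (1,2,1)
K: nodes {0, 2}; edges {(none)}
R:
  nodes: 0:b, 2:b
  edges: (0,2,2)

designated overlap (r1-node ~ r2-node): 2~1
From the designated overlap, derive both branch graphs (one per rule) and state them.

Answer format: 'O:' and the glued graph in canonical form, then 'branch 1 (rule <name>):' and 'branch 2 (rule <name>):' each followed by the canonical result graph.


O:
nodes: 0:a, 1:c, 2:b, 3:b, 4:b
edges: (0,1,2); (2,4,1); (3,2,1)
branch 1 (rule r1):
nodes: 0:a, 1:c, 2:b, 3:b, 4:b
edges: (0,1,1); (0,2,1); (2,4,1); (3,2,1)
branch 2 (rule r2):
nodes: 0:a, 1:c, 3:b, 4:b
edges: (0,1,2); (3,4,2)


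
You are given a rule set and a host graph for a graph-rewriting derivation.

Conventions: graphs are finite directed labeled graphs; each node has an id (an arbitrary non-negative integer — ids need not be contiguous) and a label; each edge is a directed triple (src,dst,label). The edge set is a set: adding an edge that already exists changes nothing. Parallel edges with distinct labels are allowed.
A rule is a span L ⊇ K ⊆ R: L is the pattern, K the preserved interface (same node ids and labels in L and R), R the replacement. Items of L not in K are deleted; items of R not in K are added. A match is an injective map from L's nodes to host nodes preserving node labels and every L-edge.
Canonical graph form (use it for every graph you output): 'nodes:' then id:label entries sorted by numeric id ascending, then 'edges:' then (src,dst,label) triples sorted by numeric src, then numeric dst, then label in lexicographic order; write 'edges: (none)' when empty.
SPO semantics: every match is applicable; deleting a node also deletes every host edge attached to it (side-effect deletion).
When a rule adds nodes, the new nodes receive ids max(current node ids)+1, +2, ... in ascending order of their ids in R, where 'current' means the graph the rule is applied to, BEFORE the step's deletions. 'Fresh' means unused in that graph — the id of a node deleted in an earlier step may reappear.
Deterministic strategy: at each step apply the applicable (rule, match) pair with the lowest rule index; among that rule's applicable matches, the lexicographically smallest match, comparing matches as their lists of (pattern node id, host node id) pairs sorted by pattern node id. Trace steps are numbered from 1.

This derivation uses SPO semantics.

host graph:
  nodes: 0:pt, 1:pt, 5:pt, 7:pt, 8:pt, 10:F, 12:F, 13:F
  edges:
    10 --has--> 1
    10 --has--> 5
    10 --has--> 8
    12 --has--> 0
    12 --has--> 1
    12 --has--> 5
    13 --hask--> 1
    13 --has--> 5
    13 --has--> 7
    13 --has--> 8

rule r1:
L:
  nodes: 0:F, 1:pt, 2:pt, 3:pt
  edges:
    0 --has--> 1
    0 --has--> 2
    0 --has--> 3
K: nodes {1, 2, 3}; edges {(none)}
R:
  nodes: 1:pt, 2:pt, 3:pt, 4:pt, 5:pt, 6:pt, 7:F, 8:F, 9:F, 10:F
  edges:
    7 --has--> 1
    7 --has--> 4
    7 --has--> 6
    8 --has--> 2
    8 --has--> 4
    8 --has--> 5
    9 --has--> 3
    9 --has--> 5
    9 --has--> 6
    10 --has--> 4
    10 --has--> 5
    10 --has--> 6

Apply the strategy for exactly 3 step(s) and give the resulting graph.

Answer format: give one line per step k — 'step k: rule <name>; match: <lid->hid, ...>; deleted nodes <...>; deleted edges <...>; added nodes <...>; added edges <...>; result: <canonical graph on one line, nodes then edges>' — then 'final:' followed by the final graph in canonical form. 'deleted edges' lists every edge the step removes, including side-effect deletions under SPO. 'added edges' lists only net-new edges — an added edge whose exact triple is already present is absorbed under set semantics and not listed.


step 1: rule r1; match: 0->10, 1->1, 2->5, 3->8; deleted nodes 10; deleted edges (10,1,has); (10,5,has); (10,8,has); added nodes 14, 15, 16, 17, 18, 19, 20; added edges (17,1,has); (17,14,has); (17,16,has); (18,5,has); (18,14,has); (18,15,has); (19,8,has); (19,15,has); (19,16,has); (20,14,has); (20,15,has); (20,16,has); result: nodes: 0:pt, 1:pt, 5:pt, 7:pt, 8:pt, 12:F, 13:F, 14:pt, 15:pt, 16:pt, 17:F, 18:F, 19:F, 20:F edges: (12,0,has); (12,1,has); (12,5,has); (13,1,hask); (13,5,has); (13,7,has); (13,8,has); (17,1,has); (17,14,has); (17,16,has); (18,5,has); (18,14,has); (18,15,has); (19,8,has); (19,15,has); (19,16,has); (20,14,has); (20,15,has); (20,16,has)
step 2: rule r1; match: 0->12, 1->0, 2->1, 3->5; deleted nodes 12; deleted edges (12,0,has); (12,1,has); (12,5,has); added nodes 21, 22, 23, 24, 25, 26, 27; added edges (24,0,has); (24,21,has); (24,23,has); (25,1,has); (25,21,has); (25,22,has); (26,5,has); (26,22,has); (26,23,has); (27,21,has); (27,22,has); (27,23,has); result: nodes: 0:pt, 1:pt, 5:pt, 7:pt, 8:pt, 13:F, 14:pt, 15:pt, 16:pt, 17:F, 18:F, 19:F, 20:F, 21:pt, 22:pt, 23:pt, 24:F, 25:F, 26:F, 27:F edges: (13,1,hask); (13,5,has); (13,7,has); (13,8,has); (17,1,has); (17,14,has); (17,16,has); (18,5,has); (18,14,has); (18,15,has); (19,8,has); (19,15,has); (19,16,has); (20,14,has); (20,15,has); (20,16,has); (24,0,has); (24,21,has); (24,23,has); (25,1,has); (25,21,has); (25,22,has); (26,5,has); (26,22,has); (26,23,has); (27,21,has); (27,22,has); (27,23,has)
step 3: rule r1; match: 0->13, 1->5, 2->7, 3->8; deleted nodes 13; deleted edges (13,1,hask); (13,5,has); (13,7,has); (13,8,has); added nodes 28, 29, 30, 31, 32, 33, 34; added edges (31,5,has); (31,28,has); (31,30,has); (32,7,has); (32,28,has); (32,29,has); (33,8,has); (33,29,has); (33,30,has); (34,28,has); (34,29,has); (34,30,has); result: nodes: 0:pt, 1:pt, 5:pt, 7:pt, 8:pt, 14:pt, 15:pt, 16:pt, 17:F, 18:F, 19:F, 20:F, 21:pt, 22:pt, 23:pt, 24:F, 25:F, 26:F, 27:F, 28:pt, 29:pt, 30:pt, 31:F, 32:F, 33:F, 34:F edges: (17,1,has); (17,14,has); (17,16,has); (18,5,has); (18,14,has); (18,15,has); (19,8,has); (19,15,has); (19,16,has); (20,14,has); (20,15,has); (20,16,has); (24,0,has); (24,21,has); (24,23,has); (25,1,has); (25,21,has); (25,22,has); (26,5,has); (26,22,has); (26,23,has); (27,21,has); (27,22,has); (27,23,has); (31,5,has); (31,28,has); (31,30,has); (32,7,has); (32,28,has); (32,29,has); (33,8,has); (33,29,has); (33,30,has); (34,28,has); (34,29,has); (34,30,has)
final:
nodes: 0:pt, 1:pt, 5:pt, 7:pt, 8:pt, 14:pt, 15:pt, 16:pt, 17:F, 18:F, 19:F, 20:F, 21:pt, 22:pt, 23:pt, 24:F, 25:F, 26:F, 27:F, 28:pt, 29:pt, 30:pt, 31:F, 32:F, 33:F, 34:F
edges: (17,1,has); (17,14,has); (17,16,has); (18,5,has); (18,14,has); (18,15,has); (19,8,has); (19,15,has); (19,16,has); (20,14,has); (20,15,has); (20,16,has); (24,0,has); (24,21,has); (24,23,has); (25,1,has); (25,21,has); (25,22,has); (26,5,has); (26,22,has); (26,23,has); (27,21,has); (27,22,has); (27,23,has); (31,5,has); (31,28,has); (31,30,has); (32,7,has); (32,28,has); (32,29,has); (33,8,has); (33,29,has); (33,30,has); (34,28,has); (34,29,has); (34,30,has)
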